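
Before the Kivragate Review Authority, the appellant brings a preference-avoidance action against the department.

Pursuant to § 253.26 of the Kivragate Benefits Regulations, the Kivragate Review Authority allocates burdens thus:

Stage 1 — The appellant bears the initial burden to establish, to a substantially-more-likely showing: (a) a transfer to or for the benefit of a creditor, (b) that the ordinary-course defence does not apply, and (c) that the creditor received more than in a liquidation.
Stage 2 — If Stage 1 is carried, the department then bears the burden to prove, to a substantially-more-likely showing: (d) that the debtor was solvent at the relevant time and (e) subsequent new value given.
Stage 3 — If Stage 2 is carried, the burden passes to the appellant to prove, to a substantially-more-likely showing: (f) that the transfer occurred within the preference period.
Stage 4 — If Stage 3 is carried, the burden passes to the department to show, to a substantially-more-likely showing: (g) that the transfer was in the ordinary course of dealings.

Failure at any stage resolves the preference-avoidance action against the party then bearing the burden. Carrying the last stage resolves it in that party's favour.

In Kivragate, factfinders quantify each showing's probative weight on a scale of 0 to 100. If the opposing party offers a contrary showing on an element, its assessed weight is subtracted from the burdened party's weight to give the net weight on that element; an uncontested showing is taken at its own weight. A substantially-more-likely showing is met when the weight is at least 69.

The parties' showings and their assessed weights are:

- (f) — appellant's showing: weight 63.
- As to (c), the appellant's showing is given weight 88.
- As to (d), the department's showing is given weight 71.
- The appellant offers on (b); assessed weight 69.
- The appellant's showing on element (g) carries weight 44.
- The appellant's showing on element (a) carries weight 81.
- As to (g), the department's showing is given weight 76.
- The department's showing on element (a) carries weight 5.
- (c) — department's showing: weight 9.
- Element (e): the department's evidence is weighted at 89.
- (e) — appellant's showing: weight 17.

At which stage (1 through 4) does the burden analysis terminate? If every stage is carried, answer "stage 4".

stage 3

Stage 1 (appellant, a substantially-more-likely showing, weight is at least 69): (a) net 81−5=76 ≥ 69 — meets; (b) 69 ≥ 69 — meets; (c) net 88−9=79 ≥ 69 — meets.
  The appellant carries Stage 1; the department now bears the burden.
Stage 2 (department, a substantially-more-likely showing, weight is at least 69): (d) 71 ≥ 69 — meets; (e) net 89−17=72 ≥ 69 — meets.
  Stage 2 is satisfied; the onus moves to the appellant.
Stage 3 (appellant, a substantially-more-likely showing, weight is at least 69): (f) 63 < 69 — fails.
  The appellant does not carry Stage 3.
The department prevails.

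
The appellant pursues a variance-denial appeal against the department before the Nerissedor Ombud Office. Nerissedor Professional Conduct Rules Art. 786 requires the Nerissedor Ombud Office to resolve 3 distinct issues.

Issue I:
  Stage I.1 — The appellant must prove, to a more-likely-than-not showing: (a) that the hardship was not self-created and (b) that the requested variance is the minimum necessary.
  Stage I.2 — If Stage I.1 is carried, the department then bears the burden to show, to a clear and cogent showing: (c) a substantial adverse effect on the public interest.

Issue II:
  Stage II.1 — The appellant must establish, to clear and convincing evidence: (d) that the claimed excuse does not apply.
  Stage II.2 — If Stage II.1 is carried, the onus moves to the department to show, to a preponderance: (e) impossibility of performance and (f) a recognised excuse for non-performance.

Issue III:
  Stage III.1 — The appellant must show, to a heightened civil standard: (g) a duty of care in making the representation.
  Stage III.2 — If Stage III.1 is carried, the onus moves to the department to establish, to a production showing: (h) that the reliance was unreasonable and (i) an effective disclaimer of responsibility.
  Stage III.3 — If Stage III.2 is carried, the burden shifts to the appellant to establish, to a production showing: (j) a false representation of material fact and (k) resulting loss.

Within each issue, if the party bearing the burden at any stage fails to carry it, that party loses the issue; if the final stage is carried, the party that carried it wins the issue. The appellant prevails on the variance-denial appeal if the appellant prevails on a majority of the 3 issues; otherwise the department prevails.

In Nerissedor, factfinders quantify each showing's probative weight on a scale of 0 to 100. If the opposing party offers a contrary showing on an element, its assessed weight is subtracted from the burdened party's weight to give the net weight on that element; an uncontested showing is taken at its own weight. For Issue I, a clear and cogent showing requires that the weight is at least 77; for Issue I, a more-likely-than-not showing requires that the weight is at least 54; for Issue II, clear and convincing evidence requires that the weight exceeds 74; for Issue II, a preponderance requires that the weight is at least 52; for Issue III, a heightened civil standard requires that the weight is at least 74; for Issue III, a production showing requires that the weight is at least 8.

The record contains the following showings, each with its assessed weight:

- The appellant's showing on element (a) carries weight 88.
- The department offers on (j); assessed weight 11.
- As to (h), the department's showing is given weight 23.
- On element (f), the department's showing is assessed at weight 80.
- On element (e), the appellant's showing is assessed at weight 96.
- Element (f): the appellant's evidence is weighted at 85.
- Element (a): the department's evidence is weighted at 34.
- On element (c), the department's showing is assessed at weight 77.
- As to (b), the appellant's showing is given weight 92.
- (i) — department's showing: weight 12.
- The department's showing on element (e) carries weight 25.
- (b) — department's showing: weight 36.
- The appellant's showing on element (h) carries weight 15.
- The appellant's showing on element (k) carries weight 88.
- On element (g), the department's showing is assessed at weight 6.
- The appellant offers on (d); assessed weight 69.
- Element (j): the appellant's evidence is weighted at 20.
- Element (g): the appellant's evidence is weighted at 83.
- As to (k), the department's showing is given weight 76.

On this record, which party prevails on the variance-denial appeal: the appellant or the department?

department

— Issue I —
Stage I.1 (appellant, a more-likely-than-not showing, weight is at least 54): (a) net 88−34=54 ≥ 54 — meets; (b) net 92−36=56 ≥ 54 — meets.
  The appellant carries Stage I.1; the department now bears the burden.
Stage I.2 (department, a clear and cogent showing, weight is at least 77): (c) 77 ≥ 77 — meets.
  All elements met at the final stage.
All stages carried — the department prevails on this issue.
— Issue II —
At Stage II.1 the appellant must meet clear and convincing evidence (weight exceeds 74): on (d) the weight is 69, ≤ 74, so (d) does not meet the standard.
  Not every element is met, so the appellant fails to carry Stage II.1.
The analysis ends at Stage II.1; the department prevails on this issue.
— Issue III —
At Stage III.1 the appellant must meet a heightened civil standard (weight is at least 74): on (g) the weight is 83 less the opposing 6 gives net 77, which does reach 74, so (g) meets the standard.
  All elements met. The burden passes to the department.
At Stage III.2 the department must meet a production showing (weight is at least 8): on (h) the weight is 23 less the opposing 15 gives net 8, which does reach 8, so (h) meets the standard; on (i) the weight is 12, ≥ 8, so (i) meets the standard.
  Stage III.2 carried; the burden shifts to the appellant.
At Stage III.3 the appellant must meet a production showing (weight is at least 8): on (j) the weight is 20 less the opposing 11 gives net 9, which does reach 8, so (j) meets the standard; on (k) the weight is 88 less the opposing 76 gives net 12, which does reach 8, so (k) meets the standard.
  All elements met at the final stage.
With every stage satisfied, the appellant prevails on this issue.
Per-issue: Issue I → department; Issue II → department; Issue III → appellant. The appellant must prevail on a majority of issues; overall, the department prevails.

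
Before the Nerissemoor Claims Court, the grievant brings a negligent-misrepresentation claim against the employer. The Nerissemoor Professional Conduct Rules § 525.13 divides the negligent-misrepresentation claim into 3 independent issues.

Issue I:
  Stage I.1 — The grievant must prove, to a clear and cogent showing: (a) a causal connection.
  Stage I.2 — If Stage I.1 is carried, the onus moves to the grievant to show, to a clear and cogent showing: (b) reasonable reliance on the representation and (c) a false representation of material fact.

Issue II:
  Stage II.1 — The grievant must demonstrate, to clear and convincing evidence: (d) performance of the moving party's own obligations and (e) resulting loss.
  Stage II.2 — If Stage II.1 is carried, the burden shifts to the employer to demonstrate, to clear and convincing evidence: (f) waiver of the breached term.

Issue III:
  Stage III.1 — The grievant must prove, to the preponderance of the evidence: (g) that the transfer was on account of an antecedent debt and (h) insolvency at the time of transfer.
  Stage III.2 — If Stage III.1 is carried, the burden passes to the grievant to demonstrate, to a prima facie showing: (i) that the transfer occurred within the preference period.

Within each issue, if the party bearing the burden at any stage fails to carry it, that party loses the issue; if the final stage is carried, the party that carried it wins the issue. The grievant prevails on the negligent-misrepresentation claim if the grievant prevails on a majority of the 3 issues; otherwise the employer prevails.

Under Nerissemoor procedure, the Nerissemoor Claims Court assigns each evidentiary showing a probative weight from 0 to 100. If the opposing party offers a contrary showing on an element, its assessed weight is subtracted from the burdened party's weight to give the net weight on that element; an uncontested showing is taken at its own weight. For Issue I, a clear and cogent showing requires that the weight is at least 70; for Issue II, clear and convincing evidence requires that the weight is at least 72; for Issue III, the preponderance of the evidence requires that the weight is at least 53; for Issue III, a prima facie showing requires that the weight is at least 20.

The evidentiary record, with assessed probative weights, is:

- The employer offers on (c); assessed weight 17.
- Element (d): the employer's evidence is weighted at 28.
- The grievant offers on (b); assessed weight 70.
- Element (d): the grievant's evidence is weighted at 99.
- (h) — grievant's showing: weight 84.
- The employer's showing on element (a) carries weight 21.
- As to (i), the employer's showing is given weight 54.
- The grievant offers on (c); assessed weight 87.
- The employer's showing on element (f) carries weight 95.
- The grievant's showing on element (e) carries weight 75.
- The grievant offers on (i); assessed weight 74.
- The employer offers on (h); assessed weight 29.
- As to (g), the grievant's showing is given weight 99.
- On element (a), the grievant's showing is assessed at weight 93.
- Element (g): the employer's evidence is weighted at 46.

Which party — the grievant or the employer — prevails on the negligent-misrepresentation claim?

grievant

— Issue I —
Stage I.1 — burden on grievant; standard: a clear and cogent showing (weight is at least 70).
    (a): 93 − 21 = 72 ≥ 70 [met]
  Stage I.1 carried; the burden remains with the grievant.
Stage I.2 — burden on grievant; standard: a clear and cogent showing (weight is at least 70).
    (b): 70 ≥ 70 [met]
    (c): 87 − 17 = 70 ≥ 70 [met]
  All elements met at the final stage.
With every stage satisfied, the grievant prevails on this issue.
— Issue II —
Stage II.1 — burden on grievant; standard: clear and convincing evidence (weight is at least 72).
    (d): 99 − 28 = 71 < 72 [not met]
    (e): 75 ≥ 72 [met]
  Stage II.1 not carried; the grievant fails its burden.
The employer prevails on this issue.
— Issue III —
Stage III.1 — burden on grievant; standard: the preponderance of the evidence (weight is at least 53).
    (g): 99 − 46 = 53 ≥ 53 [met]
    (h): 84 − 29 = 55 ≥ 53 [met]
  Stage III.1 is satisfied; the grievant continues to bear the burden.
Stage III.2 — burden on grievant; standard: a prima facie showing (weight is at least 20).
    (i): 74 − 54 = 20 ≥ 20 [met]
  The grievant carries the last stage.
Every stage carried; the grievant prevails on this issue.
Per-issue: Issue I → grievant; Issue II → employer; Issue III → grievant. The grievant must prevail on a majority of issues; overall, the grievant prevails.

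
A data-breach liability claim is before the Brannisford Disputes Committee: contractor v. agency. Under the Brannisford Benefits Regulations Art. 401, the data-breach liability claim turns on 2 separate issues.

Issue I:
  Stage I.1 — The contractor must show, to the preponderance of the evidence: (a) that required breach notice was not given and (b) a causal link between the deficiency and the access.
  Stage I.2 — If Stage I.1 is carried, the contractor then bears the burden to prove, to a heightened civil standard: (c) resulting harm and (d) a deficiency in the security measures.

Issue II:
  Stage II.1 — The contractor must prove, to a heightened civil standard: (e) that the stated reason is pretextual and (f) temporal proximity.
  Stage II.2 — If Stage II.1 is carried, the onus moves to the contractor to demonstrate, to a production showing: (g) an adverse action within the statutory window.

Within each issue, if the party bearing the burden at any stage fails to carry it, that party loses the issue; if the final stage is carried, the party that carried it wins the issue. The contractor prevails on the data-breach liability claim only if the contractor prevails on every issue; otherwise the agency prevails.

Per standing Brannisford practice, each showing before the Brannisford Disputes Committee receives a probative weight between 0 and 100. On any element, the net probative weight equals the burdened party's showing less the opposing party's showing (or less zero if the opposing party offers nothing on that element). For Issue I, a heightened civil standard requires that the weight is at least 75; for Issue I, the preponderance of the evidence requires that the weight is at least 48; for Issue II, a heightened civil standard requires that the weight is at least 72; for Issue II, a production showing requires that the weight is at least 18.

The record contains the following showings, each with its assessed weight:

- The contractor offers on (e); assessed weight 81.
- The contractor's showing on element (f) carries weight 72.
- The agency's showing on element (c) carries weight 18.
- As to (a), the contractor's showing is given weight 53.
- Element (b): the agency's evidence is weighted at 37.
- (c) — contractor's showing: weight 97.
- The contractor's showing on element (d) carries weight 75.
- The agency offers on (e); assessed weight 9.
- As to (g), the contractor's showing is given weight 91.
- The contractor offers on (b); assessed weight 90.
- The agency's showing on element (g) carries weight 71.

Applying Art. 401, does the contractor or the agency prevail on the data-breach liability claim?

— Issue I —
Stage I.1 — burden on contractor; standard: the preponderance of the evidence (weight is at least 48).
    (a): 53 ≥ 48 [met]
    (b): 90 − 37 = 53 ≥ 48 [met]
  All elements met. The contractor retains the burden for Stage I.2.
Stage I.2 — burden on contractor; standard: a heightened civil standard (weight is at least 75).
    (c): 97 − 18 = 79 ≥ 75 [met]
    (d): 75 ≥ 75 [met]
  All elements met at the final stage.
All stages carried — the contractor prevails on this issue.
— Issue II —
At Stage II.1 the contractor must meet a heightened civil standard (weight is at least 72): on (e) the weight is 81 less the opposing 9 gives net 72, which does reach 72, so (e) meets the standard; on (f) the weight is 72, which does reach 72, so (f) meets the standard.
  Stage II.1 is satisfied; the contractor continues to bear the burden.
At Stage II.2 the contractor must meet a production showing (weight is at least 18): on (g) the weight is 91 less the opposing 71 gives net 20, ≥ 18, so (g) meets the standard.
  All elements met at the final stage.
Every stage carried; the contractor prevails on this issue.
Per-issue: Issue I → contractor; Issue II → contractor. The contractor must prevail on every issue; overall, the contractor prevails.

contractor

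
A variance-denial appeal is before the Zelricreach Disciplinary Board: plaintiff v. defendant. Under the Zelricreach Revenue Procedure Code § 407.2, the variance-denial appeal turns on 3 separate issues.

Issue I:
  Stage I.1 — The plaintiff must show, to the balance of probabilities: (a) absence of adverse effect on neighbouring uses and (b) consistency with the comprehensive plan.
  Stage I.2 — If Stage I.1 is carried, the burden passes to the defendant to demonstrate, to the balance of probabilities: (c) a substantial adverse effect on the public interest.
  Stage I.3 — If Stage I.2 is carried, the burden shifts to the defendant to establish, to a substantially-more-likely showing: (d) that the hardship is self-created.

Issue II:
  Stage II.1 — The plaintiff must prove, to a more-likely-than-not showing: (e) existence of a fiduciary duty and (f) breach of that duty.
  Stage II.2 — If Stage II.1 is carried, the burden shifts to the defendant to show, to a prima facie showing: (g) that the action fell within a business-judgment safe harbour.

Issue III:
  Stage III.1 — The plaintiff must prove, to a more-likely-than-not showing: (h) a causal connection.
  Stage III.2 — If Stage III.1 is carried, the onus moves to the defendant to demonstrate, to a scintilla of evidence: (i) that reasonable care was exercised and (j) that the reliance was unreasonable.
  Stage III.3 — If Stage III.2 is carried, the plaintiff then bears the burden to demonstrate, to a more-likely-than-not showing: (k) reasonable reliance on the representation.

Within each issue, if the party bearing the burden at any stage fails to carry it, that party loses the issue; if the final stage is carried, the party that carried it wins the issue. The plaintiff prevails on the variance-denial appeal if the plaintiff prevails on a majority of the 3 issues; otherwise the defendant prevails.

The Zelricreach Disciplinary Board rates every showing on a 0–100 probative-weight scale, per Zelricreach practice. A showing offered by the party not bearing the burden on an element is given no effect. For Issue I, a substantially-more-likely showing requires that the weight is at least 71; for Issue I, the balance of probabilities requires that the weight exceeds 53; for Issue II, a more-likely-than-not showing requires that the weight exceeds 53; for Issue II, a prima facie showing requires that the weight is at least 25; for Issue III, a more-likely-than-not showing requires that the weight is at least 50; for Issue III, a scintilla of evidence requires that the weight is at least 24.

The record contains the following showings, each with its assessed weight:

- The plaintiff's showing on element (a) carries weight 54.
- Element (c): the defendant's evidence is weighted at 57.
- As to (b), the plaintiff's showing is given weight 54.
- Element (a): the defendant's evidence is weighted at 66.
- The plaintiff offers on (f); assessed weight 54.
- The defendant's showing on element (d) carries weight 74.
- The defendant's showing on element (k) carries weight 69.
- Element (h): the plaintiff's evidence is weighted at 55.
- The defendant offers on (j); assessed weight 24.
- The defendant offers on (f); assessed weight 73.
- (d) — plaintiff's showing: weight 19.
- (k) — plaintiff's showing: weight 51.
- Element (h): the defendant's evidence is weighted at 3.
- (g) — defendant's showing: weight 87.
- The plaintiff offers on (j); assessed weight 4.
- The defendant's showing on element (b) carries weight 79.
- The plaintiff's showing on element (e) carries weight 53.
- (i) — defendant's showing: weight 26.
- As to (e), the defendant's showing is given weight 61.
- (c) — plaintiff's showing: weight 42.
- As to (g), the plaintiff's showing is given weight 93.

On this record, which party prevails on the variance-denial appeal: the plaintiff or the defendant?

defendant

— Issue I —
Stage I.1 (plaintiff, the balance of probabilities, weight exceeds 53): (a) 54 (defendant's 66 disregarded) > 53 — meets; (b) 54 (defendant's 79 disregarded) > 53 — meets.
  Stage I.1 is satisfied; the onus moves to the defendant.
Stage I.2 (defendant, the balance of probabilities, weight exceeds 53): (c) 57 (plaintiff's 42 disregarded) > 53 — meets.
  Stage I.2 carried; the burden remains with the defendant.
Stage I.3 (defendant, a substantially-more-likely showing, weight is at least 71): (d) 74 (plaintiff's 19 disregarded) ≥ 71 — meets.
  The defendant carries the last stage.
With every stage satisfied, the defendant prevails on this issue.
— Issue II —
Stage II.1 (plaintiff, a more-likely-than-not showing, weight exceeds 53): (e) 53 (defendant's 61 disregarded) ≤ 53 — fails; (f) 54 (defendant's 73 disregarded) > 53 — meets.
  Stage II.1 not carried; the plaintiff fails its burden.
The analysis ends at Stage II.1; the defendant prevails on this issue.
— Issue III —
At Stage III.1 the plaintiff must meet a more-likely-than-not showing (weight is at least 50): on (h) the weight is 55 (the defendant's 3 is given no effect), ≥ 50, so (h) meets the standard.
  Stage III.1 carried; the burden shifts to the defendant.
At Stage III.2 the defendant must meet a scintilla of evidence (weight is at least 24): on (i) the weight is 26, which does reach 24, so (i) meets the standard; on (j) the weight is 24 (the plaintiff's 4 is given no effect), ≥ 24, so (j) meets the standard.
  Stage III.2 carried; the burden shifts to the plaintiff.
At Stage III.3 the plaintiff must meet a more-likely-than-not showing (weight is at least 50): on (k) the weight is 51 (the defendant's 69 is given no effect), which does reach 50, so (k) meets the standard.
  The plaintiff carries the last stage.
With every stage satisfied, the plaintiff prevails on this issue.
Per-issue: Issue I → defendant; Issue II → defendant; Issue III → plaintiff. The plaintiff must prevail on a majority of issues; overall, the defendant prevails.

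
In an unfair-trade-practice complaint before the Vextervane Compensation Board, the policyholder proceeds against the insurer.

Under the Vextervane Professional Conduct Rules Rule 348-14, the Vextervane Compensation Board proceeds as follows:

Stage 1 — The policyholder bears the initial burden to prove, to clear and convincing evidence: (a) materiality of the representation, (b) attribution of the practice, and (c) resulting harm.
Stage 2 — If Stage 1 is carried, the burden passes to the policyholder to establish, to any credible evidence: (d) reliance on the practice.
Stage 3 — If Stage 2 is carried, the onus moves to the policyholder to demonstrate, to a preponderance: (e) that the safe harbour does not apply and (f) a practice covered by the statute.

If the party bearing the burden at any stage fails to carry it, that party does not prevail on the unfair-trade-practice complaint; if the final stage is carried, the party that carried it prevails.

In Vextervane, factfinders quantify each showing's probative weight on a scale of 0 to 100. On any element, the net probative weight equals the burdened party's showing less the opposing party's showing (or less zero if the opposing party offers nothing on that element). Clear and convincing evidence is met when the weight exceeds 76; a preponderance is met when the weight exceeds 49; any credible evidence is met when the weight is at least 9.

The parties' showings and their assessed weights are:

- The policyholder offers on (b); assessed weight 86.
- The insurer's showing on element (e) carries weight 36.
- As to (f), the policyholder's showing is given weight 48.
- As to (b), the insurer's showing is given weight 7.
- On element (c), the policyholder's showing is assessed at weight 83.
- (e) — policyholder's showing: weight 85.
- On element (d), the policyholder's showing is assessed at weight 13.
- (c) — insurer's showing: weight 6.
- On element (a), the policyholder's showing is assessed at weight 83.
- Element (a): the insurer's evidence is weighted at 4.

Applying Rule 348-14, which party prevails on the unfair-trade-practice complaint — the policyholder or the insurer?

Stage 1 (policyholder, clear and convincing evidence, weight exceeds 76): (a) net 83−4=79 > 76 — meets; (b) net 86−7=79 > 76 — meets; (c) net 83−6=77 > 76 — meets.
  Stage 1 is satisfied; the policyholder continues to bear the burden.
Stage 2 (policyholder, any credible evidence, weight is at least 9): (d) 13 ≥ 9 — meets.
  Stage 2 is satisfied; the policyholder continues to bear the burden.
Stage 3 (policyholder, a preponderance, weight exceeds 49): (e) net 85−36=49 ≤ 49 — fails; (f) 48 ≤ 49 — fails.
  Not every element is met, so the policyholder fails to carry Stage 3.
So the insurer prevails.

insurer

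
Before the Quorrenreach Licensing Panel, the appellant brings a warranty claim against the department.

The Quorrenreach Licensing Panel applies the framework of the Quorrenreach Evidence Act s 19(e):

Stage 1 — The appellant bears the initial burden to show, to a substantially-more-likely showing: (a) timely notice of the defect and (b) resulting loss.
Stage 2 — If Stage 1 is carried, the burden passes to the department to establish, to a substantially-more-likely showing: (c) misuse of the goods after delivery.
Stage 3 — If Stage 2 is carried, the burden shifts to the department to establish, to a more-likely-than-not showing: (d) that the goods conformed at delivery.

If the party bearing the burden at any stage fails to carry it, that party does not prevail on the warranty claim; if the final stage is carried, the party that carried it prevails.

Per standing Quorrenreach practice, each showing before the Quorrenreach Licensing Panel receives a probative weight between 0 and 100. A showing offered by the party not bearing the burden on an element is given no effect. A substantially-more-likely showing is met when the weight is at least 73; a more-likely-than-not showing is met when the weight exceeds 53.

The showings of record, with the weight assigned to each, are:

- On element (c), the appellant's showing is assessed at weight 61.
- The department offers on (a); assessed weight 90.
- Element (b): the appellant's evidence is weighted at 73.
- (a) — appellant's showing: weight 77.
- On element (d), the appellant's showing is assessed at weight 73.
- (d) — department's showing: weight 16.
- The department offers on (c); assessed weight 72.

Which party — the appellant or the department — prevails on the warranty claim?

appellant

Stage 1 (appellant, a substantially-more-likely showing, weight is at least 73): (a) 77 (department's 90 disregarded) ≥ 73 — meets; (b) 73 ≥ 73 — meets.
  All elements met. The burden passes to the department.
Stage 2 (department, a substantially-more-likely showing, weight is at least 73): (c) 72 (appellant's 61 disregarded) < 73 — fails.
  Stage 2 not carried; the department fails its burden.
So the appellant prevails.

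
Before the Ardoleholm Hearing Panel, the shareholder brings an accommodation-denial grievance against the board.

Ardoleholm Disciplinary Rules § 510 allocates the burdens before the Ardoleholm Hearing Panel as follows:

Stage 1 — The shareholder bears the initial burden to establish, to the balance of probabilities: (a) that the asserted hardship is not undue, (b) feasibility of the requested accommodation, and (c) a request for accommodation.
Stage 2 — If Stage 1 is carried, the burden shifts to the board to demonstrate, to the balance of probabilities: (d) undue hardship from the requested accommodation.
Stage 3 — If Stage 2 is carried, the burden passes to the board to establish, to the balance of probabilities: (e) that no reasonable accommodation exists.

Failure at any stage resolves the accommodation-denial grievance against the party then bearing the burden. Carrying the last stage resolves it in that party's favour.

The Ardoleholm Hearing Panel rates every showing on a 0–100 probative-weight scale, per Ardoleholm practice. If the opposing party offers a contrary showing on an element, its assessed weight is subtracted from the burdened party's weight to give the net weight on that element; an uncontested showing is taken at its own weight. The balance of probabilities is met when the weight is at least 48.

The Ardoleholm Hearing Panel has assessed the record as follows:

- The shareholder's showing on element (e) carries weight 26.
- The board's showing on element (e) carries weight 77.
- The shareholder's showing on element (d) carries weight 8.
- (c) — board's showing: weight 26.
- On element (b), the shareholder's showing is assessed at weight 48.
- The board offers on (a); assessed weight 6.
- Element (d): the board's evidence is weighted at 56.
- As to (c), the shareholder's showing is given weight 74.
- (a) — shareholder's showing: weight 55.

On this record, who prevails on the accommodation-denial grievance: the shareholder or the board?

board

Stage 1 (shareholder, the balance of probabilities, weight is at least 48): (a) net 55−6=49 ≥ 48 — meets; (b) 48 ≥ 48 — meets; (c) net 74−26=48 ≥ 48 — meets.
  All elements met. The burden passes to the board.
Stage 2 (board, the balance of probabilities, weight is at least 48): (d) net 56−8=48 ≥ 48 — meets.
  All elements met. The board retains the burden for Stage 3.
Stage 3 (board, the balance of probabilities, weight is at least 48): (e) net 77−26=51 ≥ 48 — meets.
  Stage 3 carried; the final stage is satisfied.
Every stage carried; the board prevails.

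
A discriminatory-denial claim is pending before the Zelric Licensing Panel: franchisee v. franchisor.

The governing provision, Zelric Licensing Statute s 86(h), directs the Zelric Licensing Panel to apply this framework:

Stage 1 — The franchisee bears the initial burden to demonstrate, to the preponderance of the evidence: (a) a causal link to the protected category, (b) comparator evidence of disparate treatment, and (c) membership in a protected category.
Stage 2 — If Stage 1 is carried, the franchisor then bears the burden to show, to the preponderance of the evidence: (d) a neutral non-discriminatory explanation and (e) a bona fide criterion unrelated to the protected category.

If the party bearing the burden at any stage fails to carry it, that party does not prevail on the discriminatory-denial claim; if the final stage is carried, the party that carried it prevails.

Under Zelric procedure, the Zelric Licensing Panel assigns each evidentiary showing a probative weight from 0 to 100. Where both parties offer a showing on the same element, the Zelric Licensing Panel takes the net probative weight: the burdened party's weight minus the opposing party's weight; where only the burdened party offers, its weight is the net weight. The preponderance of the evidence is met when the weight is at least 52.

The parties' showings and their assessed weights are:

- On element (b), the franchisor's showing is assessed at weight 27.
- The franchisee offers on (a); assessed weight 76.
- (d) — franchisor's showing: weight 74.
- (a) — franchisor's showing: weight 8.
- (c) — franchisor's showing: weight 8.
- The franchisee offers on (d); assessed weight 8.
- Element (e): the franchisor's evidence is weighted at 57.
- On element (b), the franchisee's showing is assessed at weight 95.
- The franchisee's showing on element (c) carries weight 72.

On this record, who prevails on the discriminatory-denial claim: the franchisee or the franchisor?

At Stage 1 the franchisee must meet the preponderance of the evidence (weight is at least 52): on (a) the weight is 76 less the opposing 8 gives net 68, ≥ 52, so (a) meets the standard; on (b) the weight is 95 less the opposing 27 gives net 68, ≥ 52, so (b) meets the standard; on (c) the weight is 72 less the opposing 8 gives net 64, ≥ 52, so (c) meets the standard.
  Stage 1 carried; the burden shifts to the franchisor.
At Stage 2 the franchisor must meet the preponderance of the evidence (weight is at least 52): on (d) the weight is 74 less the opposing 8 gives net 66, which does reach 52, so (d) meets the standard; on (e) the weight is 57, which does reach 52, so (e) meets the standard.
  Stage 2 carried; the final stage is satisfied.
With every stage satisfied, the franchisor prevails.

franchisor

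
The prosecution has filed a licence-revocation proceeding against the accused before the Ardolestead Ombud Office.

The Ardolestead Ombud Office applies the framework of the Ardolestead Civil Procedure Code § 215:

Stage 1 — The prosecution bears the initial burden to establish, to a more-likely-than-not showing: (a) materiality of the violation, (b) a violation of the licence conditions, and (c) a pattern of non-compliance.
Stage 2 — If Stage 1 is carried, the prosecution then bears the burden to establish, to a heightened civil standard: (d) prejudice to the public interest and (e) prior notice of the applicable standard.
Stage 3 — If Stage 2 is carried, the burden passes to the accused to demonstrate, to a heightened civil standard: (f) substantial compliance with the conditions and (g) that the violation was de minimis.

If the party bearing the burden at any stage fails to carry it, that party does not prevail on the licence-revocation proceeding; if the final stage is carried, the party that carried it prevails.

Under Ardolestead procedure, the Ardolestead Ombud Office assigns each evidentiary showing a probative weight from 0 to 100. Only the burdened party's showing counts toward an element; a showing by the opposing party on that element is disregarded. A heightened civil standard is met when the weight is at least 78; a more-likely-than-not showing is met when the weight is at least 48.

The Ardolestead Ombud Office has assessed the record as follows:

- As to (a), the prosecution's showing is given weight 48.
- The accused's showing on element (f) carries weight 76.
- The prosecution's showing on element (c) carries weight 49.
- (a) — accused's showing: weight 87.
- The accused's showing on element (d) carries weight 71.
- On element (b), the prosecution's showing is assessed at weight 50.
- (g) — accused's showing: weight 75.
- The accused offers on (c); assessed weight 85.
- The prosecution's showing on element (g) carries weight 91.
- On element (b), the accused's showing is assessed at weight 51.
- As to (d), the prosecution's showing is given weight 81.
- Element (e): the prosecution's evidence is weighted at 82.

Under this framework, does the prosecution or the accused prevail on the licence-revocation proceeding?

At Stage 1 the prosecution must meet a more-likely-than-not showing (weight is at least 48): on (a) the weight is 48 (the accused's 87 is given no effect), ≥ 48, so (a) meets the standard; on (b) the weight is 50 (the accused's 51 is given no effect), which does reach 48, so (b) meets the standard; on (c) the weight is 49 (the accused's 85 is given no effect), which does reach 48, so (c) meets the standard.
  Stage 1 is satisfied; the prosecution continues to bear the burden.
At Stage 2 the prosecution must meet a heightened civil standard (weight is at least 78): on (d) the weight is 81 (the accused's 71 is given no effect), ≥ 78, so (d) meets the standard; on (e) the weight is 82, which does reach 78, so (e) meets the standard.
  The prosecution carries Stage 2; the accused now bears the burden.
At Stage 3 the accused must meet a heightened civil standard (weight is at least 78): on (f) the weight is 76, which does not reach 78, so (f) does not meet the standard; on (g) the weight is 75 (the prosecution's 91 is given no effect), which does not reach 78, so (g) does not meet the standard.
  The accused does not carry Stage 3.
The analysis ends at Stage 3; the prosecution prevails.

prosecution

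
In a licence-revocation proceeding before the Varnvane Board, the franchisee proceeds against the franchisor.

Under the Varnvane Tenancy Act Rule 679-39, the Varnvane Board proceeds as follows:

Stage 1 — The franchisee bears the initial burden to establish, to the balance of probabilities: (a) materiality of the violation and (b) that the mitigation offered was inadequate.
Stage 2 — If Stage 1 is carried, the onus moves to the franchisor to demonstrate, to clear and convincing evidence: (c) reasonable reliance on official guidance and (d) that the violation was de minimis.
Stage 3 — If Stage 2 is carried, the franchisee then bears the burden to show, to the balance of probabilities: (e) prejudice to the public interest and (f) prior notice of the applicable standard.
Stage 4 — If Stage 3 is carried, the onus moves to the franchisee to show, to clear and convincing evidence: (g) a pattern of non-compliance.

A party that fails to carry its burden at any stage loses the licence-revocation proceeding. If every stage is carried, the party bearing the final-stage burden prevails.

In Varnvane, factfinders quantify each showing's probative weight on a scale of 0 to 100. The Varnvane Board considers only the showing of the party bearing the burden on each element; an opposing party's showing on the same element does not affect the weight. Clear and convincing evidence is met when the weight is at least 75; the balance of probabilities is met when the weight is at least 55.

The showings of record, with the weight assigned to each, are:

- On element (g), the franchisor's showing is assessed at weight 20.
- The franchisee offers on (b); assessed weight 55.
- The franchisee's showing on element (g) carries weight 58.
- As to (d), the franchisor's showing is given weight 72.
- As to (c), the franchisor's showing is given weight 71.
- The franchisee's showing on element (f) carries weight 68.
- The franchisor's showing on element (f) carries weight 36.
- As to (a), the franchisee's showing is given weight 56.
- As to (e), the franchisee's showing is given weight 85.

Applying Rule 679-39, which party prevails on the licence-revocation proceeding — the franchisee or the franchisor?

franchisee

Stage 1 — burden on franchisee; standard: the balance of probabilities (weight is at least 55).
    (a): 56 ≥ 55 [met]
    (b): 55 ≥ 55 [met]
  The franchisee carries Stage 1; the franchisor now bears the burden.
Stage 2 — burden on franchisor; standard: clear and convincing evidence (weight is at least 75).
    (c): 71 < 75 [not met]
    (d): 72 < 75 [not met]
  Not every element is met, so the franchisor fails to carry Stage 2.
The franchisee prevails.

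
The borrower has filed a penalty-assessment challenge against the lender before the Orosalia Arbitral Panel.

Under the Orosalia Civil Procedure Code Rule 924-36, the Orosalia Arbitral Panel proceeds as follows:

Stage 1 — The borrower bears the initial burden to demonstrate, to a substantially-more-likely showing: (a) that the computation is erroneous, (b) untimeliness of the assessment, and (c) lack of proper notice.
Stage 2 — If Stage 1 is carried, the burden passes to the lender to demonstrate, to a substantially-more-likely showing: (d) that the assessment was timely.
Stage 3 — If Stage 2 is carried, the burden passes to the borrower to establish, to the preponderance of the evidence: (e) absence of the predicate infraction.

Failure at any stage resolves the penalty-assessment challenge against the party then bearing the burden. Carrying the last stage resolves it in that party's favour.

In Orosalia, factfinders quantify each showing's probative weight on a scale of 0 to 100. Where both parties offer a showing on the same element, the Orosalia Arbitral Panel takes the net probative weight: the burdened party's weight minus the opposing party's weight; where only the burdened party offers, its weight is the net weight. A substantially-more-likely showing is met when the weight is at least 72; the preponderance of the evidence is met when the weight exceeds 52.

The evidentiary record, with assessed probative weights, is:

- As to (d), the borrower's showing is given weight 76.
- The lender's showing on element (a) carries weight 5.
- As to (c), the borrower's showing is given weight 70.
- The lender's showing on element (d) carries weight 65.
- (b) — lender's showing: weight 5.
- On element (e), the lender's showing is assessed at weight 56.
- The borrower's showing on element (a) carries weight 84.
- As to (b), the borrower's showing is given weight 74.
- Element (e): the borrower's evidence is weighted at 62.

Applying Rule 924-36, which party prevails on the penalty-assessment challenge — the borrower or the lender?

lender

At Stage 1 the borrower must meet a substantially-more-likely showing (weight is at least 72): on (a) the weight is 84 less the opposing 5 gives net 79, ≥ 72, so (a) meets the standard; on (b) the weight is 74 less the opposing 5 gives net 69, which does not reach 72, so (b) does not meet the standard; on (c) the weight is 70, which does not reach 72, so (c) does not meet the standard.
  Stage 1 not carried; the borrower fails its burden.
The analysis ends at Stage 1; the lender prevails.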